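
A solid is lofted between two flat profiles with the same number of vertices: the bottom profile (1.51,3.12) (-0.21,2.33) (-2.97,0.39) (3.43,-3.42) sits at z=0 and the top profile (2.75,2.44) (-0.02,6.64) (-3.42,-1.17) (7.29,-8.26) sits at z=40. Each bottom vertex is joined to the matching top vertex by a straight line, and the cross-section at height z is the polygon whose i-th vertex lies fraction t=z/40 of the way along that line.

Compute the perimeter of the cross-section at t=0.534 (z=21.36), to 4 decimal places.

Cross-section at t=0.534: each vertex is (1-t)·p0[i] + t·p1[i].
  v1: (1-0.534)·(1.51,3.12) + 0.534·(2.75,2.44) = (2.1722,2.7569)
  v2: (1-0.534)·(-0.21,2.33) + 0.534·(-0.02,6.64) = (-0.1085,4.6315)
  v3: (1-0.534)·(-2.97,0.39) + 0.534·(-3.42,-1.17) = (-3.2103,-0.4430)
  v4: (1-0.534)·(3.43,-3.42) + 0.534·(7.29,-8.26) = (5.4912,-6.0046)
Perimeter = Σ |v_{i+1} − v_i|:
  edge 1→2: √(-2.2807² + 1.8747²) = 2.9523 (running 2.9523)
  edge 2→3: √(-3.1018² + -5.0746²) = 5.9475 (running 8.8997)
  edge 3→4: √(8.7015² + -5.5615²) = 10.3270 (running 19.2268)
  edge 4→1: √(-3.3191² + 8.7614²) = 9.3691 (running 28.5958)
Perimeter = 28.5958

Perimeter at t=0.534: 28.5958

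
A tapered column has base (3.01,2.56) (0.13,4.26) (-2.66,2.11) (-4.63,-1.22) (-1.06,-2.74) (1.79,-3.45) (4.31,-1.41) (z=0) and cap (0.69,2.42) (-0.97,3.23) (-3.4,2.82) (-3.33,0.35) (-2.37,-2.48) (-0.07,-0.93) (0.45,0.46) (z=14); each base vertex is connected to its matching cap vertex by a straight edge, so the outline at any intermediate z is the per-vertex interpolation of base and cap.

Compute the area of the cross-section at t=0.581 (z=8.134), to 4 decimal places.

Cross-section at t=0.581: each vertex is (1-t)·p0[i] + t·p1[i].
  v1: (1-0.581)·(3.01,2.56) + 0.581·(0.69,2.42) = (1.6621,2.4787)
  v2: (1-0.581)·(0.13,4.26) + 0.581·(-0.97,3.23) = (-0.5091,3.6616)
  v3: (1-0.581)·(-2.66,2.11) + 0.581·(-3.4,2.82) = (-3.0899,2.5225)
  v4: (1-0.581)·(-4.63,-1.22) + 0.581·(-3.33,0.35) = (-3.8747,-0.3078)
  v5: (1-0.581)·(-1.06,-2.74) + 0.581·(-2.37,-2.48) = (-1.8211,-2.5889)
  v6: (1-0.581)·(1.79,-3.45) + 0.581·(-0.07,-0.93) = (0.7093,-1.9859)
  v7: (1-0.581)·(4.31,-1.41) + 0.581·(0.45,0.46) = (2.0673,-0.3235)
Shoelace sum Σ(x_i·y_{i+1} − x_{i+1}·y_i):
  i=1: 1.6621·3.6616 − -0.5091·2.4787 = +7.3477 (running +7.3477)
  i=2: -0.5091·2.5225 − -3.0899·3.6616 = +10.0298 (running +17.3775)
  i=3: -3.0899·-0.3078 − -3.8747·2.5225 = +10.7251 (running +28.1027)
  i=4: -3.8747·-2.5889 − -1.8211·-0.3078 = +9.4708 (running +37.5734)
  i=5: -1.8211·-1.9859 − 0.7093·-2.5889 = +5.4529 (running +43.0264)
  i=6: 0.7093·-0.3235 − 2.0673·-1.9859 = +3.8760 (running +46.9024)
  i=7: 2.0673·2.4787 − 1.6621·-0.3235 = +5.6620 (running +52.5644)
Area = |Σ|/2 = |52.5644|/2 = 26.2822

Area at t=0.581: 26.2822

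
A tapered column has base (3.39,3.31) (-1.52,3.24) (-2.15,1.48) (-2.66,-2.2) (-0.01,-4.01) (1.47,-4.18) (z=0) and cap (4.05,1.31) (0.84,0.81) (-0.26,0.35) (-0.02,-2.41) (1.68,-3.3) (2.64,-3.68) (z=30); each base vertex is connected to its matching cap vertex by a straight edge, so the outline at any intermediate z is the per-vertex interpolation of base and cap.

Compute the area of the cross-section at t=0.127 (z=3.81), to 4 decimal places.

Cross-section at t=0.127: each vertex is (1-t)·p0[i] + t·p1[i].
  v1: (1-0.127)·(3.39,3.31) + 0.127·(4.05,1.31) = (3.4738,3.0560)
  v2: (1-0.127)·(-1.52,3.24) + 0.127·(0.84,0.81) = (-1.2203,2.9314)
  v3: (1-0.127)·(-2.15,1.48) + 0.127·(-0.26,0.35) = (-1.9100,1.3365)
  v4: (1-0.127)·(-2.66,-2.2) + 0.127·(-0.02,-2.41) = (-2.3247,-2.2267)
  v5: (1-0.127)·(-0.01,-4.01) + 0.127·(1.68,-3.3) = (0.2046,-3.9198)
  v6: (1-0.127)·(1.47,-4.18) + 0.127·(2.64,-3.68) = (1.6186,-4.1165)
Shoelace sum Σ(x_i·y_{i+1} − x_{i+1}·y_i):
  i=1: 3.4738·2.9314 − -1.2203·3.0560 = +13.9123 (running +13.9123)
  i=2: -1.2203·1.3365 − -1.9100·2.9314 = +3.9680 (running +17.8803)
  i=3: -1.9100·-2.2267 − -2.3247·1.3365 = +7.3598 (running +25.2401)
  i=4: -2.3247·-3.9198 − 0.2046·-2.2267 = +9.5682 (running +34.8083)
  i=5: 0.2046·-4.1165 − 1.6186·-3.9198 = +5.5022 (running +40.3105)
  i=6: 1.6186·3.0560 − 3.4738·-4.1165 = +19.2464 (running +59.5569)
Area = |Σ|/2 = |59.5569|/2 = 29.7784

Area at t=0.127: 29.7784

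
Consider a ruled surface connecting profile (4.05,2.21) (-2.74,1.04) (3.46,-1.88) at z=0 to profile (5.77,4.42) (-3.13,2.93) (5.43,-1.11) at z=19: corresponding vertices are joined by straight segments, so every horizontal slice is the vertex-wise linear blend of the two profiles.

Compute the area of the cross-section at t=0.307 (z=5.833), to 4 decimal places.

Area at t=0.307: 16.5288

Cross-section at t=0.307: each vertex is (1-t)·p0[i] + t·p1[i].
  v1: (1-0.307)·(4.05,2.21) + 0.307·(5.77,4.42) = (4.5780,2.8885)
  v2: (1-0.307)·(-2.74,1.04) + 0.307·(-3.13,2.93) = (-2.8597,1.6202)
  v3: (1-0.307)·(3.46,-1.88) + 0.307·(5.43,-1.11) = (4.0648,-1.6436)
Shoelace sum Σ(x_i·y_{i+1} − x_{i+1}·y_i):
  i=1: 4.5780·1.6202 − -2.8597·2.8885 = +15.6777 (running +15.6777)
  i=2: -2.8597·-1.6436 − 4.0648·1.6202 = -1.8856 (running +13.7921)
  i=3: 4.0648·2.8885 − 4.5780·-1.6436 = +19.2655 (running +33.0576)
Area = |Σ|/2 = |33.0576|/2 = 16.5288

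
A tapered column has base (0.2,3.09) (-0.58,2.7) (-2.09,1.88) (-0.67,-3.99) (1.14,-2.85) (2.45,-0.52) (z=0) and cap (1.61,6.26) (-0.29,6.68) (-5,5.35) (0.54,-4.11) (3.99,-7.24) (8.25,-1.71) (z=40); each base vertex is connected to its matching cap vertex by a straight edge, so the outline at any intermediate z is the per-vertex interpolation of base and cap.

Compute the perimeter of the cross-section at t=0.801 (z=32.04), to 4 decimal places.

Cross-section at t=0.801: each vertex is (1-t)·p0[i] + t·p1[i].
  v1: (1-0.801)·(0.2,3.09) + 0.801·(1.61,6.26) = (1.3294,5.6292)
  v2: (1-0.801)·(-0.58,2.7) + 0.801·(-0.29,6.68) = (-0.3477,5.8880)
  v3: (1-0.801)·(-2.09,1.88) + 0.801·(-5,5.35) = (-4.4209,4.6595)
  v4: (1-0.801)·(-0.67,-3.99) + 0.801·(0.54,-4.11) = (0.2992,-4.0861)
  v5: (1-0.801)·(1.14,-2.85) + 0.801·(3.99,-7.24) = (3.4229,-6.3664)
  v6: (1-0.801)·(2.45,-0.52) + 0.801·(8.25,-1.71) = (7.0958,-1.4732)
Perimeter = Σ |v_{i+1} − v_i|:
  edge 1→2: √(-1.6771² + 0.2588²) = 1.6970 (running 1.6970)
  edge 2→3: √(-4.0732² + -1.2285²) = 4.2544 (running 5.9514)
  edge 3→4: √(4.7201² + -8.7456²) = 9.9381 (running 15.8895)
  edge 4→5: √(3.1236² + -2.2803²) = 3.8674 (running 19.7569)
  edge 5→6: √(3.6729² + 4.8932²) = 6.1183 (running 25.8752)
  edge 6→1: √(-5.7664² + 7.1024²) = 9.1485 (running 35.0237)
Perimeter = 35.0237

Perimeter at t=0.801: 35.0237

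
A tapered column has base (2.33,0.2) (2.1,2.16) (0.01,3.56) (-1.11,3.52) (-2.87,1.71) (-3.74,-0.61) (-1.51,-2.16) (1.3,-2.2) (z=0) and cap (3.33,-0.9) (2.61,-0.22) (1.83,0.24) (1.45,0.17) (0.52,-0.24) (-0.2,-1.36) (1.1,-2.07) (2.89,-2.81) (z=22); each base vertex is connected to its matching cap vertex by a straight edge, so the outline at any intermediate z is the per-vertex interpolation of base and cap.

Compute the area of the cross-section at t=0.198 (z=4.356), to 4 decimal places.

Cross-section at t=0.198: each vertex is (1-t)·p0[i] + t·p1[i].
  v1: (1-0.198)·(2.33,0.2) + 0.198·(3.33,-0.9) = (2.5280,-0.0178)
  v2: (1-0.198)·(2.1,2.16) + 0.198·(2.61,-0.22) = (2.2010,1.6888)
  v3: (1-0.198)·(0.01,3.56) + 0.198·(1.83,0.24) = (0.3704,2.9026)
  v4: (1-0.198)·(-1.11,3.52) + 0.198·(1.45,0.17) = (-0.6031,2.8567)
  v5: (1-0.198)·(-2.87,1.71) + 0.198·(0.52,-0.24) = (-2.1988,1.3239)
  v6: (1-0.198)·(-3.74,-0.61) + 0.198·(-0.2,-1.36) = (-3.0391,-0.7585)
  v7: (1-0.198)·(-1.51,-2.16) + 0.198·(1.1,-2.07) = (-0.9932,-2.1422)
  v8: (1-0.198)·(1.3,-2.2) + 0.198·(2.89,-2.81) = (1.6148,-2.3208)
Shoelace sum Σ(x_i·y_{i+1} − x_{i+1}·y_i):
  i=1: 2.5280·1.6888 − 2.2010·-0.0178 = +4.3084 (running +4.3084)
  i=2: 2.2010·2.9026 − 0.3704·1.6888 = +5.7632 (running +10.0716)
  i=3: 0.3704·2.8567 − -0.6031·2.9026 = +2.8086 (running +12.8802)
  i=4: -0.6031·1.3239 − -2.1988·2.8567 = +5.4828 (running +18.3630)
  i=5: -2.1988·-0.7585 − -3.0391·1.3239 = +5.6912 (running +24.0542)
  i=6: -3.0391·-2.1422 − -0.9932·-0.7585 = +5.7569 (running +29.8111)
  i=7: -0.9932·-2.3208 − 1.6148·-2.1422 = +5.7643 (running +35.5754)
  i=8: 1.6148·-0.0178 − 2.5280·-2.3208 = +5.8382 (running +41.4136)
Area = |Σ|/2 = |41.4136|/2 = 20.7068

Area at t=0.198: 20.7068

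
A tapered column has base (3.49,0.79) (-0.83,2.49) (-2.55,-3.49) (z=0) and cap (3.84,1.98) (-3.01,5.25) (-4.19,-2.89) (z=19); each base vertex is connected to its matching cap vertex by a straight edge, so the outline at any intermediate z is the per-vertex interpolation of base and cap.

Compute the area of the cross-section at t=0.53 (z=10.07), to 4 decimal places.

Area at t=0.53: 21.9817

Cross-section at t=0.53: each vertex is (1-t)·p0[i] + t·p1[i].
  v1: (1-0.53)·(3.49,0.79) + 0.53·(3.84,1.98) = (3.6755,1.4207)
  v2: (1-0.53)·(-0.83,2.49) + 0.53·(-3.01,5.25) = (-1.9854,3.9528)
  v3: (1-0.53)·(-2.55,-3.49) + 0.53·(-4.19,-2.89) = (-3.4192,-3.1720)
Shoelace sum Σ(x_i·y_{i+1} − x_{i+1}·y_i):
  i=1: 3.6755·3.9528 − -1.9854·1.4207 = +17.3492 (running +17.3492)
  i=2: -1.9854·-3.1720 − -3.4192·3.9528 = +19.8131 (running +37.1623)
  i=3: -3.4192·1.4207 − 3.6755·-3.1720 = +6.8010 (running +43.9633)
Area = |Σ|/2 = |43.9633|/2 = 21.9817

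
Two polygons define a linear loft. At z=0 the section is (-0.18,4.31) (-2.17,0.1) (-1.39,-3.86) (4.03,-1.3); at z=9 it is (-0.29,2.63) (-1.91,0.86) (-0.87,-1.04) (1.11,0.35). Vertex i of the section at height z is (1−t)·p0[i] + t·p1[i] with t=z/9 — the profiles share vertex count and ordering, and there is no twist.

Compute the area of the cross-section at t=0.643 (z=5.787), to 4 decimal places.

Area at t=0.643: 11.2957

Cross-section at t=0.643: each vertex is (1-t)·p0[i] + t·p1[i].
  v1: (1-0.643)·(-0.18,4.31) + 0.643·(-0.29,2.63) = (-0.2507,3.2298)
  v2: (1-0.643)·(-2.17,0.1) + 0.643·(-1.91,0.86) = (-2.0028,0.5887)
  v3: (1-0.643)·(-1.39,-3.86) + 0.643·(-0.87,-1.04) = (-1.0556,-2.0467)
  v4: (1-0.643)·(4.03,-1.3) + 0.643·(1.11,0.35) = (2.1524,-0.2391)
Shoelace sum Σ(x_i·y_{i+1} − x_{i+1}·y_i):
  i=1: -0.2507·0.5887 − -2.0028·3.2298 = +6.3210 (running +6.3210)
  i=2: -2.0028·-2.0467 − -1.0556·0.5887 = +4.7207 (running +11.0417)
  i=3: -1.0556·-0.2391 − 2.1524·-2.0467 = +4.6578 (running +15.6995)
  i=4: 2.1524·3.2298 − -0.2507·-0.2391 = +6.8919 (running +22.5915)
Area = |Σ|/2 = |22.5915|/2 = 11.2957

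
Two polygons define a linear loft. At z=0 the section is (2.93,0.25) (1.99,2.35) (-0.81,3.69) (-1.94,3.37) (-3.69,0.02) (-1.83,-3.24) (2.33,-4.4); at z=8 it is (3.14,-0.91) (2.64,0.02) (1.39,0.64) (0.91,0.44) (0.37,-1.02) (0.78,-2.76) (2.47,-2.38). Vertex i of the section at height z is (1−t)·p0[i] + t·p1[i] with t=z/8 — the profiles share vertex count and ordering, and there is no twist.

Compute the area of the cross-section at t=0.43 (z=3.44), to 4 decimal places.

Area at t=0.43: 20.8310

Cross-section at t=0.43: each vertex is (1-t)·p0[i] + t·p1[i].
  v1: (1-0.43)·(2.93,0.25) + 0.43·(3.14,-0.91) = (3.0203,-0.2488)
  v2: (1-0.43)·(1.99,2.35) + 0.43·(2.64,0.02) = (2.2695,1.3481)
  v3: (1-0.43)·(-0.81,3.69) + 0.43·(1.39,0.64) = (0.1360,2.3785)
  v4: (1-0.43)·(-1.94,3.37) + 0.43·(0.91,0.44) = (-0.7145,2.1101)
  v5: (1-0.43)·(-3.69,0.02) + 0.43·(0.37,-1.02) = (-1.9442,-0.4272)
  v6: (1-0.43)·(-1.83,-3.24) + 0.43·(0.78,-2.76) = (-0.7077,-3.0336)
  v7: (1-0.43)·(2.33,-4.4) + 0.43·(2.47,-2.38) = (2.3902,-3.5314)
Shoelace sum Σ(x_i·y_{i+1} − x_{i+1}·y_i):
  i=1: 3.0203·1.3481 − 2.2695·-0.2488 = +4.6363 (running +4.6363)
  i=2: 2.2695·2.3785 − 0.1360·1.3481 = +5.2147 (running +9.8510)
  i=3: 0.1360·2.1101 − -0.7145·2.3785 = +1.9864 (running +11.8374)
  i=4: -0.7145·-0.4272 − -1.9442·2.1101 = +4.4077 (running +16.2451)
  i=5: -1.9442·-3.0336 − -0.7077·-0.4272 = +5.5956 (running +21.8407)
  i=6: -0.7077·-3.5314 − 2.3902·-3.0336 = +9.7501 (running +31.5908)
  i=7: 2.3902·-0.2488 − 3.0203·-3.5314 = +10.0712 (running +41.6620)
Area = |Σ|/2 = |41.6620|/2 = 20.8310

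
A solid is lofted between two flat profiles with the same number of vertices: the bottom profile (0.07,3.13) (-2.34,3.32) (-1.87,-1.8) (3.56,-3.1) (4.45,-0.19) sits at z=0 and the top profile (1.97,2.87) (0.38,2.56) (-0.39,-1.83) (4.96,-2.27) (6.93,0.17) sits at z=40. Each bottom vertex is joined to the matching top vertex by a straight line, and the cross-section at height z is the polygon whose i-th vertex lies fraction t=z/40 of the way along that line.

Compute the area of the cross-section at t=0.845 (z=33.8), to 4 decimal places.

Cross-section at t=0.845: each vertex is (1-t)·p0[i] + t·p1[i].
  v1: (1-0.845)·(0.07,3.13) + 0.845·(1.97,2.87) = (1.6755,2.9103)
  v2: (1-0.845)·(-2.34,3.32) + 0.845·(0.38,2.56) = (-0.0416,2.6778)
  v3: (1-0.845)·(-1.87,-1.8) + 0.845·(-0.39,-1.83) = (-0.6194,-1.8254)
  v4: (1-0.845)·(3.56,-3.1) + 0.845·(4.96,-2.27) = (4.7430,-2.3986)
  v5: (1-0.845)·(4.45,-0.19) + 0.845·(6.93,0.17) = (6.5456,0.1142)
Shoelace sum Σ(x_i·y_{i+1} − x_{i+1}·y_i):
  i=1: 1.6755·2.6778 − -0.0416·2.9103 = +4.6077 (running +4.6077)
  i=2: -0.0416·-1.8254 − -0.6194·2.6778 = +1.7346 (running +6.3423)
  i=3: -0.6194·-2.3986 − 4.7430·-1.8254 = +10.1434 (running +16.4856)
  i=4: 4.7430·0.1142 − 6.5456·-2.3986 = +16.2423 (running +32.7279)
  i=5: 6.5456·2.9103 − 1.6755·0.1142 = +18.8583 (running +51.5862)
Area = |Σ|/2 = |51.5862|/2 = 25.7931

Area at t=0.845: 25.7931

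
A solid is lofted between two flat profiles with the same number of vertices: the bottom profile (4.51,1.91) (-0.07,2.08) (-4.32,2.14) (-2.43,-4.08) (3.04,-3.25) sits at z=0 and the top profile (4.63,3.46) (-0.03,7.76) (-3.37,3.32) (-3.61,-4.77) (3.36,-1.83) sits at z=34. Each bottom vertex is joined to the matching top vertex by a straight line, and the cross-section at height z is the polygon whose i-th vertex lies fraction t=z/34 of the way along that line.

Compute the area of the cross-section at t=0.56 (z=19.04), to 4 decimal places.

Area at t=0.56: 55.8633

Cross-section at t=0.56: each vertex is (1-t)·p0[i] + t·p1[i].
  v1: (1-0.56)·(4.51,1.91) + 0.56·(4.63,3.46) = (4.5772,2.7780)
  v2: (1-0.56)·(-0.07,2.08) + 0.56·(-0.03,7.76) = (-0.0476,5.2608)
  v3: (1-0.56)·(-4.32,2.14) + 0.56·(-3.37,3.32) = (-3.7880,2.8008)
  v4: (1-0.56)·(-2.43,-4.08) + 0.56·(-3.61,-4.77) = (-3.0908,-4.4664)
  v5: (1-0.56)·(3.04,-3.25) + 0.56·(3.36,-1.83) = (3.2192,-2.4548)
Shoelace sum Σ(x_i·y_{i+1} − x_{i+1}·y_i):
  i=1: 4.5772·5.2608 − -0.0476·2.7780 = +24.2120 (running +24.2120)
  i=2: -0.0476·2.8008 − -3.7880·5.2608 = +19.7946 (running +44.0066)
  i=3: -3.7880·-4.4664 − -3.0908·2.8008 = +25.5754 (running +69.5820)
  i=4: -3.0908·-2.4548 − 3.2192·-4.4664 = +21.9655 (running +91.5475)
  i=5: 3.2192·2.7780 − 4.5772·-2.4548 = +20.1790 (running +111.7266)
Area = |Σ|/2 = |111.7266|/2 = 55.8633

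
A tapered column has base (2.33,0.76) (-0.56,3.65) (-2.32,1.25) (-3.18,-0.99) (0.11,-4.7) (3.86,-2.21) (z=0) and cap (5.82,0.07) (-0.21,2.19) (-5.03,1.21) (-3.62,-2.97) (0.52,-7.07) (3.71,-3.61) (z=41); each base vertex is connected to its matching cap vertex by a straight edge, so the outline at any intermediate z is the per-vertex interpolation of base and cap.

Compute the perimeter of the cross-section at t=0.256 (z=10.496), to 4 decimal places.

Perimeter at t=0.256: 23.4953

Cross-section at t=0.256: each vertex is (1-t)·p0[i] + t·p1[i].
  v1: (1-0.256)·(2.33,0.76) + 0.256·(5.82,0.07) = (3.2234,0.5834)
  v2: (1-0.256)·(-0.56,3.65) + 0.256·(-0.21,2.19) = (-0.4704,3.2762)
  v3: (1-0.256)·(-2.32,1.25) + 0.256·(-5.03,1.21) = (-3.0138,1.2398)
  v4: (1-0.256)·(-3.18,-0.99) + 0.256·(-3.62,-2.97) = (-3.2926,-1.4969)
  v5: (1-0.256)·(0.11,-4.7) + 0.256·(0.52,-7.07) = (0.2150,-5.3067)
  v6: (1-0.256)·(3.86,-2.21) + 0.256·(3.71,-3.61) = (3.8216,-2.5684)
Perimeter = Σ |v_{i+1} − v_i|:
  edge 1→2: √(-3.6938² + 2.6929²) = 4.5712 (running 4.5712)
  edge 2→3: √(-2.5434² + -2.0365²) = 3.2582 (running 7.8294)
  edge 3→4: √(-0.2789² + -2.7366²) = 2.7508 (running 10.5802)
  edge 4→5: √(3.5076² + -3.8098²) = 5.1786 (running 15.7589)
  edge 5→6: √(3.6066² + 2.7383²) = 4.5284 (running 20.2872)
  edge 6→1: √(-0.5982² + 3.1518²) = 3.2080 (running 23.4953)
Perimeter = 23.4953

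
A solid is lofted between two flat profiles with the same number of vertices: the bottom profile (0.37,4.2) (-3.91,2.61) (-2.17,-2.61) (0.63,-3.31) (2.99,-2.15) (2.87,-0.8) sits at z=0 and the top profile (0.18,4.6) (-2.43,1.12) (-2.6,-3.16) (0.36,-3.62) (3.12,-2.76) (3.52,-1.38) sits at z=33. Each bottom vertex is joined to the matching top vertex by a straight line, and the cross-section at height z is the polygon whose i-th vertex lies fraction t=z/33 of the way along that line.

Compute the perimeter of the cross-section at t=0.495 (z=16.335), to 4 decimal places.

Perimeter at t=0.495: 22.3706

Cross-section at t=0.495: each vertex is (1-t)·p0[i] + t·p1[i].
  v1: (1-0.495)·(0.37,4.2) + 0.495·(0.18,4.6) = (0.2759,4.3980)
  v2: (1-0.495)·(-3.91,2.61) + 0.495·(-2.43,1.12) = (-3.1774,1.8724)
  v3: (1-0.495)·(-2.17,-2.61) + 0.495·(-2.6,-3.16) = (-2.3828,-2.8822)
  v4: (1-0.495)·(0.63,-3.31) + 0.495·(0.36,-3.62) = (0.4963,-3.4634)
  v5: (1-0.495)·(2.99,-2.15) + 0.495·(3.12,-2.76) = (3.0544,-2.4520)
  v6: (1-0.495)·(2.87,-0.8) + 0.495·(3.52,-1.38) = (3.1917,-1.0871)
Perimeter = Σ |v_{i+1} − v_i|:
  edge 1→2: √(-3.4533² + -2.5255²) = 4.2783 (running 4.2783)
  edge 2→3: √(0.7946² + -4.7547²) = 4.8206 (running 9.0990)
  edge 3→4: √(2.8792² + -0.5812²) = 2.9373 (running 12.0362)
  edge 4→5: √(2.5580² + 1.0115²) = 2.7507 (running 14.7870)
  edge 5→6: √(0.1374² + 1.3649²) = 1.3717 (running 16.1587)
  edge 6→1: √(-2.9158² + 5.4851²) = 6.2119 (running 22.3706)
Perimeter = 22.3706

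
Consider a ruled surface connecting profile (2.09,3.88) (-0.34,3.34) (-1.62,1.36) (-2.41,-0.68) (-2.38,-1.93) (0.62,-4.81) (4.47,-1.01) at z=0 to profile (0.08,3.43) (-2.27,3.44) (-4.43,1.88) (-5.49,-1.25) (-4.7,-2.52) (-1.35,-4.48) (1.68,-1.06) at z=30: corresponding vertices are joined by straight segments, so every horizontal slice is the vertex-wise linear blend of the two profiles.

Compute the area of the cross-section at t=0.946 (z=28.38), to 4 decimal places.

Cross-section at t=0.946: each vertex is (1-t)·p0[i] + t·p1[i].
  v1: (1-0.946)·(2.09,3.88) + 0.946·(0.08,3.43) = (0.1885,3.4543)
  v2: (1-0.946)·(-0.34,3.34) + 0.946·(-2.27,3.44) = (-2.1658,3.4346)
  v3: (1-0.946)·(-1.62,1.36) + 0.946·(-4.43,1.88) = (-4.2783,1.8519)
  v4: (1-0.946)·(-2.41,-0.68) + 0.946·(-5.49,-1.25) = (-5.3237,-1.2192)
  v5: (1-0.946)·(-2.38,-1.93) + 0.946·(-4.7,-2.52) = (-4.5747,-2.4881)
  v6: (1-0.946)·(0.62,-4.81) + 0.946·(-1.35,-4.48) = (-1.2436,-4.4978)
  v7: (1-0.946)·(4.47,-1.01) + 0.946·(1.68,-1.06) = (1.8307,-1.0573)
Shoelace sum Σ(x_i·y_{i+1} − x_{i+1}·y_i):
  i=1: 0.1885·3.4346 − -2.1658·3.4543 = +8.1288 (running +8.1288)
  i=2: -2.1658·1.8519 − -4.2783·3.4346 = +10.6833 (running +18.8121)
  i=3: -4.2783·-1.2192 − -5.3237·1.8519 = +15.0752 (running +33.8872)
  i=4: -5.3237·-2.4881 − -4.5747·-1.2192 = +7.6685 (running +41.5557)
  i=5: -4.5747·-4.4978 − -1.2436·-2.4881 = +17.4820 (running +59.0377)
  i=6: -1.2436·-1.0573 − 1.8307·-4.4978 = +9.5489 (running +68.5865)
  i=7: 1.8307·3.4543 − 0.1885·-1.0573 = +6.5230 (running +75.1095)
Area = |Σ|/2 = |75.1095|/2 = 37.5548

Area at t=0.946: 37.5548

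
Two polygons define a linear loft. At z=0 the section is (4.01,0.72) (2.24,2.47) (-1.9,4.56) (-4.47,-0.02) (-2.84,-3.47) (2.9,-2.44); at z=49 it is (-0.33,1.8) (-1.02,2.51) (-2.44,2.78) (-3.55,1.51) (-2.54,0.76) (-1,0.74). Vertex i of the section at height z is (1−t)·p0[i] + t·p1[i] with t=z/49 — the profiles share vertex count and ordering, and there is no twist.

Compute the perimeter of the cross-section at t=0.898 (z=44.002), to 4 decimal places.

Perimeter at t=0.898: 9.8580

Cross-section at t=0.898: each vertex is (1-t)·p0[i] + t·p1[i].
  v1: (1-0.898)·(4.01,0.72) + 0.898·(-0.33,1.8) = (0.1127,1.6898)
  v2: (1-0.898)·(2.24,2.47) + 0.898·(-1.02,2.51) = (-0.6875,2.5059)
  v3: (1-0.898)·(-1.9,4.56) + 0.898·(-2.44,2.78) = (-2.3849,2.9616)
  v4: (1-0.898)·(-4.47,-0.02) + 0.898·(-3.55,1.51) = (-3.6438,1.3539)
  v5: (1-0.898)·(-2.84,-3.47) + 0.898·(-2.54,0.76) = (-2.5706,0.3285)
  v6: (1-0.898)·(2.9,-2.44) + 0.898·(-1,0.74) = (-0.6022,0.4156)
Perimeter = Σ |v_{i+1} − v_i|:
  edge 1→2: √(-0.8002² + 0.8161²) = 1.1429 (running 1.1429)
  edge 2→3: √(-1.6974² + 0.4556²) = 1.7575 (running 2.9004)
  edge 3→4: √(-1.2589² + -1.6076²) = 2.0419 (running 4.9423)
  edge 4→5: √(1.0732² + -1.0254²) = 1.4843 (running 6.4267)
  edge 5→6: √(1.9684² + 0.0871²) = 1.9703 (running 8.3970)
  edge 6→1: √(0.7149² + 1.2742²) = 1.4610 (running 9.8580)
Perimeter = 9.8580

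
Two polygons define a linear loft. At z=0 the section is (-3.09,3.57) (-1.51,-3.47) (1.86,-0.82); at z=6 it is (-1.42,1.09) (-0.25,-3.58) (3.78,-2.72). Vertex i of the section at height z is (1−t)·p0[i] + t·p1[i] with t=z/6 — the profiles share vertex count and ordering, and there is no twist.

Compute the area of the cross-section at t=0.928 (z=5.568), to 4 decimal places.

Area at t=0.928: 10.2320

Cross-section at t=0.928: each vertex is (1-t)·p0[i] + t·p1[i].
  v1: (1-0.928)·(-3.09,3.57) + 0.928·(-1.42,1.09) = (-1.5402,1.2686)
  v2: (1-0.928)·(-1.51,-3.47) + 0.928·(-0.25,-3.58) = (-0.3407,-3.5721)
  v3: (1-0.928)·(1.86,-0.82) + 0.928·(3.78,-2.72) = (3.6418,-2.5832)
Shoelace sum Σ(x_i·y_{i+1} − x_{i+1}·y_i):
  i=1: -1.5402·-3.5721 − -0.3407·1.2686 = +5.9341 (running +5.9341)
  i=2: -0.3407·-2.5832 − 3.6418·-3.5721 = +13.8888 (running +19.8229)
  i=3: 3.6418·1.2686 − -1.5402·-2.5832 = +0.6410 (running +20.4639)
Area = |Σ|/2 = |20.4639|/2 = 10.2320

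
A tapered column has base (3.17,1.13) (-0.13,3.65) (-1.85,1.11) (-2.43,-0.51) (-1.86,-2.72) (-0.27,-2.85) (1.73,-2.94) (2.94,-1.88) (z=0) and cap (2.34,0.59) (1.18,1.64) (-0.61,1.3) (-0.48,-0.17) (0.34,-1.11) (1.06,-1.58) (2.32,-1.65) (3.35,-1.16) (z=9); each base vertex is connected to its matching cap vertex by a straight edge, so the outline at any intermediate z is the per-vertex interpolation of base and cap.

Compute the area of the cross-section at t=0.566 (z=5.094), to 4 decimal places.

Area at t=0.566: 15.0844

Cross-section at t=0.566: each vertex is (1-t)·p0[i] + t·p1[i].
  v1: (1-0.566)·(3.17,1.13) + 0.566·(2.34,0.59) = (2.7002,0.8244)
  v2: (1-0.566)·(-0.13,3.65) + 0.566·(1.18,1.64) = (0.6115,2.5123)
  v3: (1-0.566)·(-1.85,1.11) + 0.566·(-0.61,1.3) = (-1.1482,1.2175)
  v4: (1-0.566)·(-2.43,-0.51) + 0.566·(-0.48,-0.17) = (-1.3263,-0.3176)
  v5: (1-0.566)·(-1.86,-2.72) + 0.566·(0.34,-1.11) = (-0.6148,-1.8087)
  v6: (1-0.566)·(-0.27,-2.85) + 0.566·(1.06,-1.58) = (0.4828,-2.1312)
  v7: (1-0.566)·(1.73,-2.94) + 0.566·(2.32,-1.65) = (2.0639,-2.2099)
  v8: (1-0.566)·(2.94,-1.88) + 0.566·(3.35,-1.16) = (3.1721,-1.4725)
Shoelace sum Σ(x_i·y_{i+1} − x_{i+1}·y_i):
  i=1: 2.7002·2.5123 − 0.6115·0.8244 = +6.2798 (running +6.2798)
  i=2: 0.6115·1.2175 − -1.1482·2.5123 = +3.6290 (running +9.9089)
  i=3: -1.1482·-0.3176 − -1.3263·1.2175 = +1.9794 (running +11.8883)
  i=4: -1.3263·-1.8087 − -0.6148·-0.3176 = +2.2037 (running +14.0920)
  i=5: -0.6148·-2.1312 − 0.4828·-1.8087 = +2.1835 (running +16.2755)
  i=6: 0.4828·-2.2099 − 2.0639·-2.1312 = +3.3318 (running +19.6072)
  i=7: 2.0639·-1.4725 − 3.1721·-2.2099 = +3.9707 (running +23.5779)
  i=8: 3.1721·0.8244 − 2.7002·-1.4725 = +6.5909 (running +30.1688)
Area = |Σ|/2 = |30.1688|/2 = 15.0844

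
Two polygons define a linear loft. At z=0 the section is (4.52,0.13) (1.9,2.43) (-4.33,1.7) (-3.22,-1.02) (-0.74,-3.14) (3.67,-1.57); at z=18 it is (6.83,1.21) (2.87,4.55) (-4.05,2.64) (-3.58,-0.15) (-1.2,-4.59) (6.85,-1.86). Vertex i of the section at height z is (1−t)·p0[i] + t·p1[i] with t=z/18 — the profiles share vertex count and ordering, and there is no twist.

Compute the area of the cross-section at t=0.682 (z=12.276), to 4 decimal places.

Area at t=0.682: 54.4939

Cross-section at t=0.682: each vertex is (1-t)·p0[i] + t·p1[i].
  v1: (1-0.682)·(4.52,0.13) + 0.682·(6.83,1.21) = (6.0954,0.8666)
  v2: (1-0.682)·(1.9,2.43) + 0.682·(2.87,4.55) = (2.5615,3.8758)
  v3: (1-0.682)·(-4.33,1.7) + 0.682·(-4.05,2.64) = (-4.1390,2.3411)
  v4: (1-0.682)·(-3.22,-1.02) + 0.682·(-3.58,-0.15) = (-3.4655,-0.4267)
  v5: (1-0.682)·(-0.74,-3.14) + 0.682·(-1.2,-4.59) = (-1.0537,-4.1289)
  v6: (1-0.682)·(3.67,-1.57) + 0.682·(6.85,-1.86) = (5.8388,-1.7678)
Shoelace sum Σ(x_i·y_{i+1} − x_{i+1}·y_i):
  i=1: 6.0954·3.8758 − 2.5615·0.8666 = +21.4051 (running +21.4051)
  i=2: 2.5615·2.3411 − -4.1390·3.8758 = +22.0390 (running +43.4442)
  i=3: -4.1390·-0.4267 − -3.4655·2.3411 = +9.8790 (running +53.3232)
  i=4: -3.4655·-4.1289 − -1.0537·-0.4267 = +13.8592 (running +67.1824)
  i=5: -1.0537·-1.7678 − 5.8388·-4.1289 = +25.9704 (running +93.1528)
  i=6: 5.8388·0.8666 − 6.0954·-1.7678 = +15.8350 (running +108.9878)
Area = |Σ|/2 = |108.9878|/2 = 54.4939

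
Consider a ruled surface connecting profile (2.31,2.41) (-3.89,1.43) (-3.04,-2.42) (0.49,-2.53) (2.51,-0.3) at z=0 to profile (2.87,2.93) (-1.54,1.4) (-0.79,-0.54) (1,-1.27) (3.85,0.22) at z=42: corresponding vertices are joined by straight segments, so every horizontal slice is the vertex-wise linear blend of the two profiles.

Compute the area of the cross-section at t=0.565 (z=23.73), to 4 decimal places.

Cross-section at t=0.565: each vertex is (1-t)·p0[i] + t·p1[i].
  v1: (1-0.565)·(2.31,2.41) + 0.565·(2.87,2.93) = (2.6264,2.7038)
  v2: (1-0.565)·(-3.89,1.43) + 0.565·(-1.54,1.4) = (-2.5623,1.4131)
  v3: (1-0.565)·(-3.04,-2.42) + 0.565·(-0.79,-0.54) = (-1.7688,-1.3578)
  v4: (1-0.565)·(0.49,-2.53) + 0.565·(1,-1.27) = (0.7782,-1.8181)
  v5: (1-0.565)·(2.51,-0.3) + 0.565·(3.85,0.22) = (3.2671,-0.0062)
Shoelace sum Σ(x_i·y_{i+1} − x_{i+1}·y_i):
  i=1: 2.6264·1.4131 − -2.5623·2.7038 = +10.6390 (running +10.6390)
  i=2: -2.5623·-1.3578 − -1.7688·1.4131 = +5.9784 (running +16.6174)
  i=3: -1.7688·-1.8181 − 0.7782·-1.3578 = +4.2723 (running +20.8897)
  i=4: 0.7782·-0.0062 − 3.2671·-1.8181 = +5.9351 (running +26.8248)
  i=5: 3.2671·2.7038 − 2.6264·-0.0062 = +8.8499 (running +35.6747)
Area = |Σ|/2 = |35.6747|/2 = 17.8373

Area at t=0.565: 17.8373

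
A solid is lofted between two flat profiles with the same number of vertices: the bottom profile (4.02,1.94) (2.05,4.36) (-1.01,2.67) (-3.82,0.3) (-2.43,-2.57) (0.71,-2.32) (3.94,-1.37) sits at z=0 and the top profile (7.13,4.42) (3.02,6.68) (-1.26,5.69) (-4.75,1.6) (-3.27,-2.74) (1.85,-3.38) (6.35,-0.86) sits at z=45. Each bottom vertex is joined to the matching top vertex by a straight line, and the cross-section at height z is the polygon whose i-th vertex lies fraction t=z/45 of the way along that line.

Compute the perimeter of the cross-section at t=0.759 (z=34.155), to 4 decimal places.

Cross-section at t=0.759: each vertex is (1-t)·p0[i] + t·p1[i].
  v1: (1-0.759)·(4.02,1.94) + 0.759·(7.13,4.42) = (6.3805,3.8223)
  v2: (1-0.759)·(2.05,4.36) + 0.759·(3.02,6.68) = (2.7862,6.1209)
  v3: (1-0.759)·(-1.01,2.67) + 0.759·(-1.26,5.69) = (-1.1997,4.9622)
  v4: (1-0.759)·(-3.82,0.3) + 0.759·(-4.75,1.6) = (-4.5259,1.2867)
  v5: (1-0.759)·(-2.43,-2.57) + 0.759·(-3.27,-2.74) = (-3.0676,-2.6990)
  v6: (1-0.759)·(0.71,-2.32) + 0.759·(1.85,-3.38) = (1.5753,-3.1245)
  v7: (1-0.759)·(3.94,-1.37) + 0.759·(6.35,-0.86) = (5.7692,-0.9829)
Perimeter = Σ |v_{i+1} − v_i|:
  edge 1→2: √(-3.5943² + 2.2986²) = 4.2664 (running 4.2664)
  edge 2→3: √(-3.9860² + -1.1587²) = 4.1510 (running 8.4174)
  edge 3→4: √(-3.3261² + -3.6755²) = 4.9570 (running 13.3744)
  edge 4→5: √(1.4583² + -3.9857²) = 4.2441 (running 17.6185)
  edge 5→6: √(4.6428² + -0.4255²) = 4.6623 (running 22.2808)
  edge 6→7: √(4.1939² + 2.1416²) = 4.7091 (running 26.9899)
  edge 7→1: √(0.6113² + 4.8052²) = 4.8440 (running 31.8339)
Perimeter = 31.8339

Perimeter at t=0.759: 31.8339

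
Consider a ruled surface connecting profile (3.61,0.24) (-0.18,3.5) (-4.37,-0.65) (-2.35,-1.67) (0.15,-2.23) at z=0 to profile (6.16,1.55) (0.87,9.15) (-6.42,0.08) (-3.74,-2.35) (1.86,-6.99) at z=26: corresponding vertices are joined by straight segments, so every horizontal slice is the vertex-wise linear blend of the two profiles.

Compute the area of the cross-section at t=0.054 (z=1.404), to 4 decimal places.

Area at t=0.054: 26.7155

Cross-section at t=0.054: each vertex is (1-t)·p0[i] + t·p1[i].
  v1: (1-0.054)·(3.61,0.24) + 0.054·(6.16,1.55) = (3.7477,0.3107)
  v2: (1-0.054)·(-0.18,3.5) + 0.054·(0.87,9.15) = (-0.1233,3.8051)
  v3: (1-0.054)·(-4.37,-0.65) + 0.054·(-6.42,0.08) = (-4.4807,-0.6106)
  v4: (1-0.054)·(-2.35,-1.67) + 0.054·(-3.74,-2.35) = (-2.4251,-1.7067)
  v5: (1-0.054)·(0.15,-2.23) + 0.054·(1.86,-6.99) = (0.2423,-2.4870)
Shoelace sum Σ(x_i·y_{i+1} − x_{i+1}·y_i):
  i=1: 3.7477·3.8051 − -0.1233·0.3107 = +14.2987 (running +14.2987)
  i=2: -0.1233·-0.6106 − -4.4807·3.8051 = +17.1248 (running +31.4235)
  i=3: -4.4807·-1.7067 − -2.4251·-0.6106 = +6.1666 (running +37.5901)
  i=4: -2.4251·-2.4870 − 0.2423·-1.7067 = +6.4448 (running +44.0349)
  i=5: 0.2423·0.3107 − 3.7477·-2.4870 = +9.3960 (running +53.4309)
Area = |Σ|/2 = |53.4309|/2 = 26.7155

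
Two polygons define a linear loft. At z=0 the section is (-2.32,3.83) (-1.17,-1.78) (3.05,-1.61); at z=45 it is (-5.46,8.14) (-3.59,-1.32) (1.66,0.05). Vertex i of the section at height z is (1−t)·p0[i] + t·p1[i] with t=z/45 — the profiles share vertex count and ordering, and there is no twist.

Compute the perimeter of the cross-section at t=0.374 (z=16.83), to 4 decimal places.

Perimeter at t=0.374: 20.6501

Cross-section at t=0.374: each vertex is (1-t)·p0[i] + t·p1[i].
  v1: (1-0.374)·(-2.32,3.83) + 0.374·(-5.46,8.14) = (-3.4944,5.4419)
  v2: (1-0.374)·(-1.17,-1.78) + 0.374·(-3.59,-1.32) = (-2.0751,-1.6080)
  v3: (1-0.374)·(3.05,-1.61) + 0.374·(1.66,0.05) = (2.5301,-0.9892)
Perimeter = Σ |v_{i+1} − v_i|:
  edge 1→2: √(1.4193² + -7.0499²) = 7.1913 (running 7.1913)
  edge 2→3: √(4.6052² + 0.6188²) = 4.6466 (running 11.8380)
  edge 3→1: √(-6.0245² + 6.4311²) = 8.8121 (running 20.6501)
Perimeter = 20.6501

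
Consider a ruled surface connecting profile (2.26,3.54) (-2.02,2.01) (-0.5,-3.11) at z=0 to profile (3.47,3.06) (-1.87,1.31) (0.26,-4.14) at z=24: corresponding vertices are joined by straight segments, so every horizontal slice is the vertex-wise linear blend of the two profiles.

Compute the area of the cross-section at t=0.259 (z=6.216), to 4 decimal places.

Area at t=0.259: 13.1857

Cross-section at t=0.259: each vertex is (1-t)·p0[i] + t·p1[i].
  v1: (1-0.259)·(2.26,3.54) + 0.259·(3.47,3.06) = (2.5734,3.4157)
  v2: (1-0.259)·(-2.02,2.01) + 0.259·(-1.87,1.31) = (-1.9811,1.8287)
  v3: (1-0.259)·(-0.5,-3.11) + 0.259·(0.26,-4.14) = (-0.3032,-3.3768)
Shoelace sum Σ(x_i·y_{i+1} − x_{i+1}·y_i):
  i=1: 2.5734·1.8287 − -1.9811·3.4157 = +11.4729 (running +11.4729)
  i=2: -1.9811·-3.3768 − -0.3032·1.8287 = +7.2443 (running +18.7172)
  i=3: -0.3032·3.4157 − 2.5734·-3.3768 = +7.6542 (running +26.3715)
Area = |Σ|/2 = |26.3715|/2 = 13.1857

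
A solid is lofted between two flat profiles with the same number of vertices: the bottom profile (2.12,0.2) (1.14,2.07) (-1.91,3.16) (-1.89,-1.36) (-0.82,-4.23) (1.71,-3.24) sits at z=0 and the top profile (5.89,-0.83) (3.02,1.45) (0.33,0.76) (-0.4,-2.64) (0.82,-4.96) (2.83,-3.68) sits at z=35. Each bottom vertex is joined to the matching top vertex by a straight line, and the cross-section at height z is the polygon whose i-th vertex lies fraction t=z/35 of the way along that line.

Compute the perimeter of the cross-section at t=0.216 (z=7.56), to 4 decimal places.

Cross-section at t=0.216: each vertex is (1-t)·p0[i] + t·p1[i].
  v1: (1-0.216)·(2.12,0.2) + 0.216·(5.89,-0.83) = (2.9343,-0.0225)
  v2: (1-0.216)·(1.14,2.07) + 0.216·(3.02,1.45) = (1.5461,1.9361)
  v3: (1-0.216)·(-1.91,3.16) + 0.216·(0.33,0.76) = (-1.4262,2.6416)
  v4: (1-0.216)·(-1.89,-1.36) + 0.216·(-0.4,-2.64) = (-1.5682,-1.6365)
  v5: (1-0.216)·(-0.82,-4.23) + 0.216·(0.82,-4.96) = (-0.4658,-4.3877)
  v6: (1-0.216)·(1.71,-3.24) + 0.216·(2.83,-3.68) = (1.9519,-3.3350)
Perimeter = Σ |v_{i+1} − v_i|:
  edge 1→2: √(-1.3882² + 1.9586²) = 2.4007 (running 2.4007)
  edge 2→3: √(-2.9722² + 0.7055²) = 3.0548 (running 5.4555)
  edge 3→4: √(-0.1420² + -4.2781²) = 4.2804 (running 9.7359)
  edge 4→5: √(1.1024² + -2.7512²) = 2.9638 (running 12.6998)
  edge 5→6: √(2.4177² + 1.0526²) = 2.6369 (running 15.3367)
  edge 6→1: √(0.9824² + 3.3126²) = 3.4552 (running 18.7918)
Perimeter = 18.7918

Perimeter at t=0.216: 18.7918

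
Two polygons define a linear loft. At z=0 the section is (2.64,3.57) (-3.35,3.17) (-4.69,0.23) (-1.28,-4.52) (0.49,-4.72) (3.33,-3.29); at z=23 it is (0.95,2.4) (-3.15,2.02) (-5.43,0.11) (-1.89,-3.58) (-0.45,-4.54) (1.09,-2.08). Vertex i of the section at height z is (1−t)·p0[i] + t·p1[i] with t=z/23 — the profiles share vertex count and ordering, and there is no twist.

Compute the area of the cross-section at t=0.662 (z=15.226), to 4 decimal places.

Area at t=0.662: 35.0516

Cross-section at t=0.662: each vertex is (1-t)·p0[i] + t·p1[i].
  v1: (1-0.662)·(2.64,3.57) + 0.662·(0.95,2.4) = (1.5212,2.7955)
  v2: (1-0.662)·(-3.35,3.17) + 0.662·(-3.15,2.02) = (-3.2176,2.4087)
  v3: (1-0.662)·(-4.69,0.23) + 0.662·(-5.43,0.11) = (-5.1799,0.1506)
  v4: (1-0.662)·(-1.28,-4.52) + 0.662·(-1.89,-3.58) = (-1.6838,-3.8977)
  v5: (1-0.662)·(0.49,-4.72) + 0.662·(-0.45,-4.54) = (-0.1323,-4.6008)
  v6: (1-0.662)·(3.33,-3.29) + 0.662·(1.09,-2.08) = (1.8471,-2.4890)
Shoelace sum Σ(x_i·y_{i+1} − x_{i+1}·y_i):
  i=1: 1.5212·2.4087 − -3.2176·2.7955 = +12.6588 (running +12.6588)
  i=2: -3.2176·0.1506 − -5.1799·2.4087 = +11.9923 (running +24.6512)
  i=3: -5.1799·-3.8977 − -1.6838·0.1506 = +20.4432 (running +45.0944)
  i=4: -1.6838·-4.6008 − -0.1323·-3.8977 = +7.2314 (running +52.3258)
  i=5: -0.1323·-2.4890 − 1.8471·-4.6008 = +8.8275 (running +61.1533)
  i=6: 1.8471·2.7955 − 1.5212·-2.4890 = +8.9498 (running +70.1032)
Area = |Σ|/2 = |70.1032|/2 = 35.0516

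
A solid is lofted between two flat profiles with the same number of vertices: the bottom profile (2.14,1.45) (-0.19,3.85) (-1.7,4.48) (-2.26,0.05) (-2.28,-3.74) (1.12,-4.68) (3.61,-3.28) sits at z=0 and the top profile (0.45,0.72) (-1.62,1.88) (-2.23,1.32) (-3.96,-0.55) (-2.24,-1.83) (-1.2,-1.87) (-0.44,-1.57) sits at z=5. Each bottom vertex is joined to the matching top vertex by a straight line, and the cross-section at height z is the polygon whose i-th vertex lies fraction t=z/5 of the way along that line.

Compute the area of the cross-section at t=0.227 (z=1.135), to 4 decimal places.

Area at t=0.227: 29.1983

Cross-section at t=0.227: each vertex is (1-t)·p0[i] + t·p1[i].
  v1: (1-0.227)·(2.14,1.45) + 0.227·(0.45,0.72) = (1.7564,1.2843)
  v2: (1-0.227)·(-0.19,3.85) + 0.227·(-1.62,1.88) = (-0.5146,3.4028)
  v3: (1-0.227)·(-1.7,4.48) + 0.227·(-2.23,1.32) = (-1.8203,3.7627)
  v4: (1-0.227)·(-2.26,0.05) + 0.227·(-3.96,-0.55) = (-2.6459,-0.0862)
  v5: (1-0.227)·(-2.28,-3.74) + 0.227·(-2.24,-1.83) = (-2.2709,-3.3064)
  v6: (1-0.227)·(1.12,-4.68) + 0.227·(-1.2,-1.87) = (0.5934,-4.0421)
  v7: (1-0.227)·(3.61,-3.28) + 0.227·(-0.44,-1.57) = (2.6906,-2.8918)
Shoelace sum Σ(x_i·y_{i+1} − x_{i+1}·y_i):
  i=1: 1.7564·3.4028 − -0.5146·1.2843 = +6.6375 (running +6.6375)
  i=2: -0.5146·3.7627 − -1.8203·3.4028 = +4.2579 (running +10.8954)
  i=3: -1.8203·-0.0862 − -2.6459·3.7627 = +10.1126 (running +21.0079)
  i=4: -2.6459·-3.3064 − -2.2709·-0.0862 = +8.5527 (running +29.5607)
  i=5: -2.2709·-4.0421 − 0.5934·-3.3064 = +11.1413 (running +40.7019)
  i=6: 0.5934·-2.8918 − 2.6906·-4.0421 = +9.1601 (running +49.8620)
  i=7: 2.6906·1.2843 − 1.7564·-2.8918 = +8.5347 (running +58.3967)
Area = |Σ|/2 = |58.3967|/2 = 29.1983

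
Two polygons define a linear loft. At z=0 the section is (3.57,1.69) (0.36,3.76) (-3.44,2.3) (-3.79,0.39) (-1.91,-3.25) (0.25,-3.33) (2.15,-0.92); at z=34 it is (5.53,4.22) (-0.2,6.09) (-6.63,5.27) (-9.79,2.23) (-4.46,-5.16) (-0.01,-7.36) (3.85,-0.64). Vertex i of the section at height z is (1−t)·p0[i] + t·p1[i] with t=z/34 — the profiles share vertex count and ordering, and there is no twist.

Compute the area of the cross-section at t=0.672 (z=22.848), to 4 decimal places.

Area at t=0.672: 89.2049

Cross-section at t=0.672: each vertex is (1-t)·p0[i] + t·p1[i].
  v1: (1-0.672)·(3.57,1.69) + 0.672·(5.53,4.22) = (4.8871,3.3902)
  v2: (1-0.672)·(0.36,3.76) + 0.672·(-0.2,6.09) = (-0.0163,5.3258)
  v3: (1-0.672)·(-3.44,2.3) + 0.672·(-6.63,5.27) = (-5.5837,4.2958)
  v4: (1-0.672)·(-3.79,0.39) + 0.672·(-9.79,2.23) = (-7.8220,1.6265)
  v5: (1-0.672)·(-1.91,-3.25) + 0.672·(-4.46,-5.16) = (-3.6236,-4.5335)
  v6: (1-0.672)·(0.25,-3.33) + 0.672·(-0.01,-7.36) = (0.0753,-6.0382)
  v7: (1-0.672)·(2.15,-0.92) + 0.672·(3.85,-0.64) = (3.2924,-0.7318)
Shoelace sum Σ(x_i·y_{i+1} − x_{i+1}·y_i):
  i=1: 4.8871·5.3258 − -0.0163·3.3902 = +26.0830 (running +26.0830)
  i=2: -0.0163·4.2958 − -5.5837·5.3258 = +29.6672 (running +55.7502)
  i=3: -5.5837·1.6265 − -7.8220·4.2958 = +24.5203 (running +80.2705)
  i=4: -7.8220·-4.5335 − -3.6236·1.6265 = +41.3549 (running +121.6254)
  i=5: -3.6236·-6.0382 − 0.0753·-4.5335 = +22.2212 (running +143.8466)
  i=6: 0.0753·-0.7318 − 3.2924·-6.0382 = +19.8249 (running +163.6715)
  i=7: 3.2924·3.3902 − 4.8871·-0.7318 = +14.7384 (running +178.4099)
Area = |Σ|/2 = |178.4099|/2 = 89.2049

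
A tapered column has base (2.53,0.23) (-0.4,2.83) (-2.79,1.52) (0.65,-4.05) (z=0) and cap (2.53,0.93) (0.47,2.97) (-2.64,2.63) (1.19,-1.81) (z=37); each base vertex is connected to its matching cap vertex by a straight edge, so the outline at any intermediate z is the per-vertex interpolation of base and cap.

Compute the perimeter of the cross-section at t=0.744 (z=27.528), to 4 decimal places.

Perimeter at t=0.744: 15.6317

Cross-section at t=0.744: each vertex is (1-t)·p0[i] + t·p1[i].
  v1: (1-0.744)·(2.53,0.23) + 0.744·(2.53,0.93) = (2.5300,0.7508)
  v2: (1-0.744)·(-0.4,2.83) + 0.744·(0.47,2.97) = (0.2473,2.9342)
  v3: (1-0.744)·(-2.79,1.52) + 0.744·(-2.64,2.63) = (-2.6784,2.3458)
  v4: (1-0.744)·(0.65,-4.05) + 0.744·(1.19,-1.81) = (1.0518,-2.3834)
Perimeter = Σ |v_{i+1} − v_i|:
  edge 1→2: √(-2.2827² + 2.1834²) = 3.1588 (running 3.1588)
  edge 2→3: √(-2.9257² + -0.5883²) = 2.9842 (running 6.1430)
  edge 3→4: √(3.7302² + -4.7293²) = 6.0233 (running 12.1663)
  edge 4→1: √(1.4782² + 3.1342²) = 3.4654 (running 15.6317)
Perimeter = 15.6317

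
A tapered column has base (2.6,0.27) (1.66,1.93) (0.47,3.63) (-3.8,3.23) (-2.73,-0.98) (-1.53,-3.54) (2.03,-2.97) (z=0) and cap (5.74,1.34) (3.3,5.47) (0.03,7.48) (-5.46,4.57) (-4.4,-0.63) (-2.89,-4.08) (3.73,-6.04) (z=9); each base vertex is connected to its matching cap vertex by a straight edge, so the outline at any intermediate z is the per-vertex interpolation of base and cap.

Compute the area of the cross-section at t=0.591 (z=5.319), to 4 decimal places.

Cross-section at t=0.591: each vertex is (1-t)·p0[i] + t·p1[i].
  v1: (1-0.591)·(2.6,0.27) + 0.591·(5.74,1.34) = (4.4557,0.9024)
  v2: (1-0.591)·(1.66,1.93) + 0.591·(3.3,5.47) = (2.6292,4.0221)
  v3: (1-0.591)·(0.47,3.63) + 0.591·(0.03,7.48) = (0.2100,5.9054)
  v4: (1-0.591)·(-3.8,3.23) + 0.591·(-5.46,4.57) = (-4.7811,4.0219)
  v5: (1-0.591)·(-2.73,-0.98) + 0.591·(-4.4,-0.63) = (-3.7170,-0.7732)
  v6: (1-0.591)·(-1.53,-3.54) + 0.591·(-2.89,-4.08) = (-2.3338,-3.8591)
  v7: (1-0.591)·(2.03,-2.97) + 0.591·(3.73,-6.04) = (3.0347,-4.7844)
Shoelace sum Σ(x_i·y_{i+1} − x_{i+1}·y_i):
  i=1: 4.4557·4.0221 − 2.6292·0.9024 = +15.5491 (running +15.5491)
  i=2: 2.6292·5.9054 − 0.2100·4.0221 = +14.6821 (running +30.2312)
  i=3: 0.2100·4.0219 − -4.7811·5.9054 = +29.0783 (running +59.3094)
  i=4: -4.7811·-0.7732 − -3.7170·4.0219 = +18.6459 (running +77.9553)
  i=5: -3.7170·-3.8591 − -2.3338·-0.7732 = +12.5400 (running +90.4953)
  i=6: -2.3338·-4.7844 − 3.0347·-3.8591 = +22.8769 (running +113.3722)
  i=7: 3.0347·0.9024 − 4.4557·-4.7844 = +24.0563 (running +137.4285)
Area = |Σ|/2 = |137.4285|/2 = 68.7143

Area at t=0.591: 68.7143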